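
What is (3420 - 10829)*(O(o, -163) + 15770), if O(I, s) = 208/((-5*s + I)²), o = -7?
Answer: -4767536600037/40804 ≈ -1.1684e+8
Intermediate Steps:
O(I, s) = 208/(I - 5*s)² (O(I, s) = 208/((I - 5*s)²) = 208/(I - 5*s)²)
(3420 - 10829)*(O(o, -163) + 15770) = (3420 - 10829)*(208/(-7 - 5*(-163))² + 15770) = -7409*(208/(-7 + 815)² + 15770) = -7409*(208/808² + 15770) = -7409*(208*(1/652864) + 15770) = -7409*(13/40804 + 15770) = -7409*643479093/40804 = -4767536600037/40804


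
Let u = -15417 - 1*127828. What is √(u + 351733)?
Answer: 2*√52122 ≈ 456.60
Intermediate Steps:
u = -143245 (u = -15417 - 127828 = -143245)
√(u + 351733) = √(-143245 + 351733) = √208488 = 2*√52122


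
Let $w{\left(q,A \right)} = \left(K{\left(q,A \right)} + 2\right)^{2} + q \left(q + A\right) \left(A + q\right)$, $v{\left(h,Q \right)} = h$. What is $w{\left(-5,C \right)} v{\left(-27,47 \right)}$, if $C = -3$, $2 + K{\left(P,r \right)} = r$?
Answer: $8397$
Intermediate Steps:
$K{\left(P,r \right)} = -2 + r$
$w{\left(q,A \right)} = A^{2} + q \left(A + q\right)^{2}$ ($w{\left(q,A \right)} = \left(\left(-2 + A\right) + 2\right)^{2} + q \left(q + A\right) \left(A + q\right) = A^{2} + q \left(A + q\right) \left(A + q\right) = A^{2} + q \left(A + q\right)^{2}$)
$w{\left(-5,C \right)} v{\left(-27,47 \right)} = \left(\left(-3\right)^{2} - 5 \left(-3 - 5\right)^{2}\right) \left(-27\right) = \left(9 - 5 \left(-8\right)^{2}\right) \left(-27\right) = \left(9 - 320\right) \left(-27\right) = \left(-311\right) \left(-27\right) = 8397$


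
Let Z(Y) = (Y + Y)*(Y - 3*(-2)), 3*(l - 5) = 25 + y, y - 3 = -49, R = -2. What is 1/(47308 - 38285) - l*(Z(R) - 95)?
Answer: -2003105/9023 ≈ -222.00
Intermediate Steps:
y = -46 (y = 3 - 49 = -46)
l = -2 (l = 5 + (25 - 46)/3 = 5 + (⅓)*(-21) = 5 - 7 = -2)
Z(Y) = 2*Y*(6 + Y) (Z(Y) = (2*Y)*(Y + 6) = (2*Y)*(6 + Y) = 2*Y*(6 + Y))
1/(47308 - 38285) - l*(Z(R) - 95) = 1/(47308 - 38285) - (-2)*(2*(-2)*(6 - 2) - 95) = 1/9023 - (-2)*(2*(-2)*4 - 95) = 1/9023 - (-2)*(-16 - 95) = 1/9023 - (-2)*(-111) = 1/9023 - 1*222 = 1/9023 - 222 = -2003105/9023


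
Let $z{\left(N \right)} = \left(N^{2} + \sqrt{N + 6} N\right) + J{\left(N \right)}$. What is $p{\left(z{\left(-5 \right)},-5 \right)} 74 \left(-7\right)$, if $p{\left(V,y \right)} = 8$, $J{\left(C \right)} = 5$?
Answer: $-4144$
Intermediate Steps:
$z{\left(N \right)} = 5 + N^{2} + N \sqrt{6 + N}$ ($z{\left(N \right)} = \left(N^{2} + \sqrt{N + 6} N\right) + 5 = \left(N^{2} + \sqrt{6 + N} N\right) + 5 = \left(N^{2} + N \sqrt{6 + N}\right) + 5 = 5 + N^{2} + N \sqrt{6 + N}$)
$p{\left(z{\left(-5 \right)},-5 \right)} 74 \left(-7\right) = 8 \cdot 74 \left(-7\right) = 592 \left(-7\right) = -4144$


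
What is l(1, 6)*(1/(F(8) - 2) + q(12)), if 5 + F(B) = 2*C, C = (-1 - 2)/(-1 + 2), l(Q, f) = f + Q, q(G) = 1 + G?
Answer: 1176/13 ≈ 90.462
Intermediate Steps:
l(Q, f) = Q + f
C = -3 (C = -3/1 = -3*1 = -3)
F(B) = -11 (F(B) = -5 + 2*(-3) = -5 - 6 = -11)
l(1, 6)*(1/(F(8) - 2) + q(12)) = (1 + 6)*(1/(-11 - 2) + (1 + 12)) = 7*(1/(-13) + 13) = 7*(-1/13 + 13) = 7*(168/13) = 1176/13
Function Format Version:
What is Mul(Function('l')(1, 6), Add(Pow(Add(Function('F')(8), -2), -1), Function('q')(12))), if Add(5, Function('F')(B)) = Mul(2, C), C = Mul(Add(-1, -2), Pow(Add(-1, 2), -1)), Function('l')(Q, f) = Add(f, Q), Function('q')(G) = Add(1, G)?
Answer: Rational(1176, 13) ≈ 90.462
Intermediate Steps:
Function('l')(Q, f) = Add(Q, f)
C = -3 (C = Mul(-3, Pow(1, -1)) = Mul(-3, 1) = -3)
Function('F')(B) = -11 (Function('F')(B) = Add(-5, Mul(2, -3)) = Add(-5, -6) = -11)
Mul(Function('l')(1, 6), Add(Pow(Add(Function('F')(8), -2), -1), Function('q')(12))) = Mul(Add(1, 6), Add(Pow(Add(-11, -2), -1), Add(1, 12))) = Mul(7, Add(Pow(-13, -1), 13)) = Mul(7, Add(Rational(-1, 13), 13)) = Mul(7, Rational(168, 13)) = Rational(1176, 13)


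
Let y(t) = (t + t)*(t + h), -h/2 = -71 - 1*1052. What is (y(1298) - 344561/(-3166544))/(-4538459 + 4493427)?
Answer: -29132914450417/142595809408 ≈ -204.30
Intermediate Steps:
h = 2246 (h = -2*(-71 - 1*1052) = -2*(-71 - 1052) = -2*(-1123) = 2246)
y(t) = 2*t*(2246 + t) (y(t) = (t + t)*(t + 2246) = (2*t)*(2246 + t) = 2*t*(2246 + t))
(y(1298) - 344561/(-3166544))/(-4538459 + 4493427) = (2*1298*(2246 + 1298) - 344561/(-3166544))/(-4538459 + 4493427) = (2*1298*3544 - 344561*(-1/3166544))/(-45032) = (9200224 + 344561/3166544)*(-1/45032) = (29132914450417/3166544)*(-1/45032) = -29132914450417/142595809408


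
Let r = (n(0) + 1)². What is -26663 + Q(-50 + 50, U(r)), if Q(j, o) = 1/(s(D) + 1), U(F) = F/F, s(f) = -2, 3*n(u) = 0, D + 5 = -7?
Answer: -26664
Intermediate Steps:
D = -12 (D = -5 - 7 = -12)
n(u) = 0 (n(u) = (⅓)*0 = 0)
r = 1 (r = (0 + 1)² = 1² = 1)
U(F) = 1
Q(j, o) = -1 (Q(j, o) = 1/(-2 + 1) = 1/(-1) = -1)
-26663 + Q(-50 + 50, U(r)) = -26663 - 1 = -26664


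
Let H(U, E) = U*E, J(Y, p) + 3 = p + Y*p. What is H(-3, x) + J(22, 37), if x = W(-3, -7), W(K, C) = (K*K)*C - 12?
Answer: 1073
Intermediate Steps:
W(K, C) = -12 + C*K² (W(K, C) = K²*C - 12 = C*K² - 12 = -12 + C*K²)
J(Y, p) = -3 + p + Y*p (J(Y, p) = -3 + (p + Y*p) = -3 + p + Y*p)
x = -75 (x = -12 - 7*(-3)² = -12 - 7*9 = -12 - 63 = -75)
H(U, E) = E*U
H(-3, x) + J(22, 37) = -75*(-3) + (-3 + 37 + 22*37) = 225 + (-3 + 37 + 814) = 225 + 848 = 1073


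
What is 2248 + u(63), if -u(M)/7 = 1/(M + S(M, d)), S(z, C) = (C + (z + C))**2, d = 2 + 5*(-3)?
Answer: 3219129/1432 ≈ 2248.0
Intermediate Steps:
d = -13 (d = 2 - 15 = -13)
S(z, C) = (z + 2*C)**2 (S(z, C) = (C + (C + z))**2 = (z + 2*C)**2)
u(M) = -7/(M + (-26 + M)**2) (u(M) = -7/(M + (M + 2*(-13))**2) = -7/(M + (M - 26)**2) = -7/(M + (-26 + M)**2))
2248 + u(63) = 2248 - 7/(63 + (-26 + 63)**2) = 2248 - 7/(63 + 37**2) = 2248 - 7/(63 + 1369) = 2248 - 7/1432 = 3219129/1432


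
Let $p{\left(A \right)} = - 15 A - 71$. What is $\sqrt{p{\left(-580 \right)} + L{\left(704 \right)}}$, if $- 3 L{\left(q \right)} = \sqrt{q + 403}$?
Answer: $\sqrt{8629 - \sqrt{123}} \approx 92.833$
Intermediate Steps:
$p{\left(A \right)} = -71 - 15 A$
$L{\left(q \right)} = - \frac{\sqrt{403 + q}}{3}$ ($L{\left(q \right)} = - \frac{\sqrt{q + 403}}{3} = - \frac{\sqrt{403 + q}}{3}$)
$\sqrt{p{\left(-580 \right)} + L{\left(704 \right)}} = \sqrt{\left(-71 - -8700\right) - \frac{\sqrt{403 + 704}}{3}} = \sqrt{\left(-71 + 8700\right) - \frac{\sqrt{1107}}{3}} = \sqrt{8629 - \frac{3 \sqrt{123}}{3}} = \sqrt{8629 - \sqrt{123}}$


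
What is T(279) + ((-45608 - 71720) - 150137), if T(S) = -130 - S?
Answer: -267874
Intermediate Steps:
T(279) + ((-45608 - 71720) - 150137) = (-130 - 1*279) + ((-45608 - 71720) - 150137) = (-130 - 279) + (-117328 - 150137) = -409 - 267465 = -267874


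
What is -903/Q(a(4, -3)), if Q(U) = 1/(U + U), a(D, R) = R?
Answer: 5418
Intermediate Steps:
Q(U) = 1/(2*U)
-903/Q(a(4, -3)) = -903/((½)/(-3)) = -903/((½)*(-⅓)) = -903/(-⅙) = -903*(-6) = 5418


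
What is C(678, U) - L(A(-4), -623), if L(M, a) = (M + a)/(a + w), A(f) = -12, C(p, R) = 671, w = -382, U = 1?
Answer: 134744/201 ≈ 670.37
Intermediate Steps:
L(M, a) = (M + a)/(-382 + a) (L(M, a) = (M + a)/(a - 382) = (M + a)/(-382 + a))
C(678, U) - L(A(-4), -623) = 671 - (-12 - 623)/(-382 - 623) = 671 - (-635)/(-1005) = 671 - (-1)*(-635)/1005 = 671 - 1*127/201 = 671 - 127/201 = 134744/201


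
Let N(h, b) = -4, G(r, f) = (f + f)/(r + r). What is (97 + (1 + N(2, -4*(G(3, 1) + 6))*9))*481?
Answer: 29822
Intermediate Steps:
G(r, f) = f/r (G(r, f) = (2*f)/((2*r)) = (2*f)*(1/(2*r)) = f/r)
(97 + (1 + N(2, -4*(G(3, 1) + 6))*9))*481 = (97 + (1 - 4*9))*481 = (97 + (1 - 36))*481 = (97 - 35)*481 = 62*481 = 29822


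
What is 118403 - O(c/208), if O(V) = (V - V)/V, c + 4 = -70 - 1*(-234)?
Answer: 118403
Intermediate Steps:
c = 160 (c = -4 + (-70 - 1*(-234)) = -4 + (-70 + 234) = -4 + 164 = 160)
O(V) = 0 (O(V) = 0/V = 0)
118403 - O(c/208) = 118403 - 1*0 = 118403 + 0 = 118403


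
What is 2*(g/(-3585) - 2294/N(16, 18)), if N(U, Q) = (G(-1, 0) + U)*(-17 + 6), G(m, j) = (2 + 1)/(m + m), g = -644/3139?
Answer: 103260829312/3589807485 ≈ 28.765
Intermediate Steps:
g = -644/3139 (g = -644*1/3139 = -644/3139 ≈ -0.20516)
G(m, j) = 3/(2*m) (G(m, j) = 3/((2*m)) = 3*(1/(2*m)) = 3/(2*m))
N(U, Q) = 33/2 - 11*U (N(U, Q) = ((3/2)/(-1) + U)*(-17 + 6) = ((3/2)*(-1) + U)*(-11) = (-3/2 + U)*(-11) = 33/2 - 11*U)
2*(g/(-3585) - 2294/N(16, 18)) = 2*(-644/3139/(-3585) - 2294/(33/2 - 11*16)) = 2*(-644/3139*(-1/3585) - 2294/(33/2 - 176)) = 2*(644/11253315 - 2294/(-319/2)) = 2*(644/11253315 - 2294*(-2/319)) = 2*(644/11253315 + 4588/319) = 2*(51630414656/3589807485) = 103260829312/3589807485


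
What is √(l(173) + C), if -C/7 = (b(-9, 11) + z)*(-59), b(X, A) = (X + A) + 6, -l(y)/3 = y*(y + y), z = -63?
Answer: I*√202289 ≈ 449.77*I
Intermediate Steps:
l(y) = -6*y² (l(y) = -3*y*(y + y) = -3*y*2*y = -6*y²)
b(X, A) = 6 + A + X (b(X, A) = (A + X) + 6 = 6 + A + X)
C = -22715 (C = -7*((6 + 11 - 9) - 63)*(-59) = -7*(8 - 63)*(-59) = -(-385)*(-59) = -7*3245 = -22715)
√(l(173) + C) = √(-6*173² - 22715) = √(-6*29929 - 22715) = √(-179574 - 22715) = √(-202289) = I*√202289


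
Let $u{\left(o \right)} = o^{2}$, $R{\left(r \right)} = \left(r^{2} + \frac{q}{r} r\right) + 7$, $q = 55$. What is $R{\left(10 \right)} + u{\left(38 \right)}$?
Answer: $1606$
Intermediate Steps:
$R{\left(r \right)} = 62 + r^{2}$ ($R{\left(r \right)} = \left(r^{2} + \frac{55}{r} r\right) + 7 = \left(r^{2} + 55\right) + 7 = \left(55 + r^{2}\right) + 7 = 62 + r^{2}$)
$R{\left(10 \right)} + u{\left(38 \right)} = \left(62 + 10^{2}\right) + 38^{2} = \left(62 + 100\right) + 1444 = 162 + 1444 = 1606$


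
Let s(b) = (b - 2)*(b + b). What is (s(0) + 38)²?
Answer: 1444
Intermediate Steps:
s(b) = 2*b*(-2 + b) (s(b) = (-2 + b)*(2*b) = 2*b*(-2 + b))
(s(0) + 38)² = (2*0*(-2 + 0) + 38)² = (2*0*(-2) + 38)² = (0 + 38)² = 38² = 1444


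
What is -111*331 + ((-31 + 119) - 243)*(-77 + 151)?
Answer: -48211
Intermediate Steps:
-111*331 + ((-31 + 119) - 243)*(-77 + 151) = -36741 + (88 - 243)*74 = -36741 - 155*74 = -36741 - 11470 = -48211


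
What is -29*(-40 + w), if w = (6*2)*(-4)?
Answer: 2552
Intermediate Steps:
w = -48 (w = 12*(-4) = -48)
-29*(-40 + w) = -29*(-40 - 48) = -29*(-88) = 2552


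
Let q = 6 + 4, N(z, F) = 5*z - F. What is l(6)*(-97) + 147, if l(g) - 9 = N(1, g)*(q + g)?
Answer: 826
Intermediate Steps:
N(z, F) = -F + 5*z
q = 10
l(g) = 9 + (5 - g)*(10 + g) (l(g) = 9 + (-g + 5*1)*(10 + g) = 9 + (-g + 5)*(10 + g) = 9 + (5 - g)*(10 + g))
l(6)*(-97) + 147 = (59 - 1*6² - 5*6)*(-97) + 147 = (59 - 1*36 - 30)*(-97) + 147 = (59 - 36 - 30)*(-97) + 147 = -7*(-97) + 147 = 679 + 147 = 826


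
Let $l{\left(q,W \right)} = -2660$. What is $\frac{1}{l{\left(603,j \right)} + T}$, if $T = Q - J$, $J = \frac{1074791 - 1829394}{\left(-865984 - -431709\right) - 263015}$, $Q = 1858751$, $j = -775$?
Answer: $\frac{697290}{1294232938787} \approx 5.3877 \cdot 10^{-7}$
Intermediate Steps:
$J = \frac{754603}{697290}$ ($J = - \frac{754603}{\left(-865984 + 431709\right) - 263015} = - \frac{754603}{-434275 - 263015} = - \frac{754603}{-697290} = \left(-754603\right) \left(- \frac{1}{697290}\right) = \frac{754603}{697290} \approx 1.0822$)
$T = \frac{1296087730187}{697290}$ ($T = 1858751 - \frac{754603}{697290} = \frac{1296087730187}{697290} \approx 1.8588 \cdot 10^{6}$)
$\frac{1}{l{\left(603,j \right)} + T} = \frac{1}{-2660 + \frac{1296087730187}{697290}} = \frac{1}{\frac{1294232938787}{697290}} = \frac{697290}{1294232938787}$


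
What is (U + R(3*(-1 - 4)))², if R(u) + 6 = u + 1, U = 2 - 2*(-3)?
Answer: 144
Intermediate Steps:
U = 8 (U = 2 + 6 = 8)
R(u) = -5 + u (R(u) = -6 + (u + 1) = -6 + (1 + u) = -5 + u)
(U + R(3*(-1 - 4)))² = (8 + (-5 + 3*(-1 - 4)))² = (8 + (-5 + 3*(-5)))² = (8 + (-5 - 15))² = (8 - 20)² = (-12)² = 144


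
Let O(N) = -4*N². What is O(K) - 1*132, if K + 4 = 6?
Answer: -148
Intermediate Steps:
K = 2 (K = -4 + 6 = 2)
O(K) - 1*132 = -4*2² - 1*132 = -4*4 - 132 = -16 - 132 = -148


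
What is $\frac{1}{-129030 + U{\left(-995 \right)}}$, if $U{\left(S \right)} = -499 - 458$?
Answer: $- \frac{1}{129987} \approx -7.6931 \cdot 10^{-6}$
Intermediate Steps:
$U{\left(S \right)} = -957$ ($U{\left(S \right)} = -499 - 458 = -957$)
$\frac{1}{-129030 + U{\left(-995 \right)}} = \frac{1}{-129030 - 957} = \frac{1}{-129987} = - \frac{1}{129987}$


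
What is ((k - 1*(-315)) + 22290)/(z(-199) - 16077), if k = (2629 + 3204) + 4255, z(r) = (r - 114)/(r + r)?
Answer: -13011814/6398333 ≈ -2.0336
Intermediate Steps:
z(r) = (-114 + r)/(2*r) (z(r) = (-114 + r)/((2*r)) = (-114 + r)*(1/(2*r)) = (-114 + r)/(2*r))
k = 10088 (k = 5833 + 4255 = 10088)
((k - 1*(-315)) + 22290)/(z(-199) - 16077) = ((10088 - 1*(-315)) + 22290)/((½)*(-114 - 199)/(-199) - 16077) = ((10088 + 315) + 22290)/((½)*(-1/199)*(-313) - 16077) = (10403 + 22290)/(313/398 - 16077) = 32693/(-6398333/398) = 32693*(-398/6398333) = -13011814/6398333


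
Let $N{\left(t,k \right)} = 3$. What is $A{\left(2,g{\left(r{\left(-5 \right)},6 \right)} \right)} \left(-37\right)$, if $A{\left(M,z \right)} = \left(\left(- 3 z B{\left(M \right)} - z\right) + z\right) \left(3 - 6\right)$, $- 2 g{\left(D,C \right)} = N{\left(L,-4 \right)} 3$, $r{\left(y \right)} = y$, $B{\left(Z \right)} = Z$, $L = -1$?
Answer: $2997$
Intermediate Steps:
$g{\left(D,C \right)} = - \frac{9}{2}$ ($g{\left(D,C \right)} = - \frac{3 \cdot 3}{2} = \left(- \frac{1}{2}\right) 9 = - \frac{9}{2}$)
$A{\left(M,z \right)} = 9 M z$ ($A{\left(M,z \right)} = \left(\left(- 3 z M - z\right) + z\right) \left(3 - 6\right) = \left(\left(- 3 M z - z\right) + z\right) \left(-3\right) = \left(\left(- z - 3 M z\right) + z\right) \left(-3\right) = - 3 M z \left(-3\right) = 9 M z$)
$A{\left(2,g{\left(r{\left(-5 \right)},6 \right)} \right)} \left(-37\right) = 9 \cdot 2 \left(- \frac{9}{2}\right) \left(-37\right) = \left(-81\right) \left(-37\right) = 2997$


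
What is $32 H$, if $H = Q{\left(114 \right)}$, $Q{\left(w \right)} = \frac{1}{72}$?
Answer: $\frac{4}{9} \approx 0.44444$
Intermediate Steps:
$Q{\left(w \right)} = \frac{1}{72}$
$H = \frac{1}{72} \approx 0.013889$
$32 H = 32 \cdot \frac{1}{72} = \frac{4}{9}$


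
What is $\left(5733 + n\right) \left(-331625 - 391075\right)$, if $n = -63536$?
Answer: $41774228100$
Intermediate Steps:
$\left(5733 + n\right) \left(-331625 - 391075\right) = \left(5733 - 63536\right) \left(-331625 - 391075\right) = \left(-57803\right) \left(-722700\right) = 41774228100$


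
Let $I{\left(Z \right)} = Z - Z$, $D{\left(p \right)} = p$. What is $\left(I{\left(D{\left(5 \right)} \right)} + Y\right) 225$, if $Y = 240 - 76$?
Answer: $36900$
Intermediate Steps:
$Y = 164$
$I{\left(Z \right)} = 0$
$\left(I{\left(D{\left(5 \right)} \right)} + Y\right) 225 = \left(0 + 164\right) 225 = 164 \cdot 225 = 36900$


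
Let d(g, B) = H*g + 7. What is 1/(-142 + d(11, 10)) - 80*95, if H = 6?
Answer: -524401/69 ≈ -7600.0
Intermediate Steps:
d(g, B) = 7 + 6*g (d(g, B) = 6*g + 7 = 7 + 6*g)
1/(-142 + d(11, 10)) - 80*95 = 1/(-142 + (7 + 6*11)) - 80*95 = 1/(-142 + (7 + 66)) - 7600 = 1/(-142 + 73) - 7600 = 1/(-69) - 7600 = -1/69 - 7600 = -524401/69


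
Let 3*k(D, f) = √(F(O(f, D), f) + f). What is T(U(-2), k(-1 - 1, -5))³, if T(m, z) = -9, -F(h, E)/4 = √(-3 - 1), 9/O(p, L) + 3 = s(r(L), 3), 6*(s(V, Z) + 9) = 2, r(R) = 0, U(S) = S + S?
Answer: -729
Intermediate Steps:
U(S) = 2*S
s(V, Z) = -26/3 (s(V, Z) = -9 + (⅙)*2 = -9 + ⅓ = -26/3)
O(p, L) = -27/35 (O(p, L) = 9/(-3 - 26/3) = 9/(-35/3) = 9*(-3/35) = -27/35)
F(h, E) = -8*I (F(h, E) = -4*√(-3 - 1) = -8*I)
k(D, f) = √(f - 8*I)/3 (k(D, f) = √(-8*I + f)/3 = √(f - 8*I)/3)
T(U(-2), k(-1 - 1, -5))³ = (-9)³ = -729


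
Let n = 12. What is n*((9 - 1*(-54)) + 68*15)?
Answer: 12996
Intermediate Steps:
n*((9 - 1*(-54)) + 68*15) = 12*((9 - 1*(-54)) + 68*15) = 12*((9 + 54) + 1020) = 12*(63 + 1020) = 12*1083 = 12996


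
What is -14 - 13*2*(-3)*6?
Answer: 454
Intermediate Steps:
-14 - 13*2*(-3)*6 = -14 - (-78)*6 = -14 - 13*(-36) = -14 + 468 = 454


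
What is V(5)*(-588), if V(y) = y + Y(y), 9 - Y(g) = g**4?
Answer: 359268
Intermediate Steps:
Y(g) = 9 - g**4
V(y) = 9 + y - y**4 (V(y) = y + (9 - y**4) = 9 + y - y**4)
V(5)*(-588) = (9 + 5 - 1*5**4)*(-588) = (9 + 5 - 1*625)*(-588) = (9 + 5 - 625)*(-588) = -611*(-588) = 359268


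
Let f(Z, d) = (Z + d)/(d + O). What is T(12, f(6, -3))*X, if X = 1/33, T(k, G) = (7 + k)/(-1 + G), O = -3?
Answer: -38/99 ≈ -0.38384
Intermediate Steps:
f(Z, d) = (Z + d)/(-3 + d) (f(Z, d) = (Z + d)/(d - 3) = (Z + d)/(-3 + d))
T(k, G) = (7 + k)/(-1 + G)
X = 1/33 ≈ 0.030303
T(12, f(6, -3))*X = ((7 + 12)/(-1 + (6 - 3)/(-3 - 3)))*(1/33) = (19/(-1 + 3/(-6)))*(1/33) = (19/(-1 - ⅙*3))*(1/33) = (19/(-1 - ½))*(1/33) = (19/(-3/2))*(1/33) = -⅔*19*(1/33) = -38/3*1/33 = -38/99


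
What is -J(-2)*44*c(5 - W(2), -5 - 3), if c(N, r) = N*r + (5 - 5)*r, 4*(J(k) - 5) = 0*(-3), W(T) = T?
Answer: 5280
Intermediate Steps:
J(k) = 5 (J(k) = 5 + (0*(-3))/4 = 5 + (1/4)*0 = 5 + 0 = 5)
c(N, r) = N*r (c(N, r) = N*r + 0*r = N*r + 0 = N*r)
-J(-2)*44*c(5 - W(2), -5 - 3) = -5*44*(5 - 1*2)*(-5 - 3) = -220*(5 - 2)*(-8) = -220*3*(-8) = -220*(-24) = -1*(-5280) = 5280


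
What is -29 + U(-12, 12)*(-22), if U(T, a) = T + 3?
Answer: 169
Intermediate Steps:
U(T, a) = 3 + T
-29 + U(-12, 12)*(-22) = -29 + (3 - 12)*(-22) = -29 - 9*(-22) = -29 + 198 = 169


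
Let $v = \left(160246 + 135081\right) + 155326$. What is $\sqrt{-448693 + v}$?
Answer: $14 \sqrt{10} \approx 44.272$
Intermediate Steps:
$v = 450653$ ($v = 295327 + 155326 = 450653$)
$\sqrt{-448693 + v} = \sqrt{-448693 + 450653} = \sqrt{1960} = 14 \sqrt{10}$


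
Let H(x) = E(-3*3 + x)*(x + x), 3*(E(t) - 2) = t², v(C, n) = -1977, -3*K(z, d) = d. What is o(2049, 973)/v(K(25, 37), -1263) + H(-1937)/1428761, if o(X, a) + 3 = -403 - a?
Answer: -64871898317/18957453 ≈ -3422.0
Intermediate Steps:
K(z, d) = -d/3
E(t) = 2 + t²/3
o(X, a) = -406 - a (o(X, a) = -3 + (-403 - a) = -406 - a)
H(x) = 2*x*(2 + (-9 + x)²/3) (H(x) = (2 + (-3*3 + x)²/3)*(x + x) = (2 + (-9 + x)²/3)*(2*x) = 2*x*(2 + (-9 + x)²/3))
o(2049, 973)/v(K(25, 37), -1263) + H(-1937)/1428761 = (-406 - 1*973)/(-1977) + ((⅔)*(-1937)*(6 + (-9 - 1937)²))/1428761 = (-406 - 973)*(-1/1977) + ((⅔)*(-1937)*(6 + (-1946)²))*(1/1428761) = -1379*(-1/1977) + ((⅔)*(-1937)*(6 + 3786916))*(1/1428761) = 1379/1977 + ((⅔)*(-1937)*3786922)*(1/1428761) = 1379/1977 - 14670535828/3*1/1428761 = 1379/1977 - 98459972/28767 = -64871898317/18957453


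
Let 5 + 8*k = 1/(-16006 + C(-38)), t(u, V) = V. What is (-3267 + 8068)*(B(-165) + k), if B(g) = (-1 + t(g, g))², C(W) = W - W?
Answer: 16939899564257/128048 ≈ 1.3229e+8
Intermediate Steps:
C(W) = 0
k = -80031/128048 (k = -5/8 + 1/(8*(-16006 + 0)) = -5/8 + (⅛)/(-16006) = -5/8 + (⅛)*(-1/16006) = -5/8 - 1/128048 = -80031/128048 ≈ -0.62501)
B(g) = (-1 + g)²
(-3267 + 8068)*(B(-165) + k) = (-3267 + 8068)*((-1 - 165)² - 80031/128048) = 4801*((-166)² - 80031/128048) = 4801*(27556 - 80031/128048) = 4801*(3528410657/128048) = 16939899564257/128048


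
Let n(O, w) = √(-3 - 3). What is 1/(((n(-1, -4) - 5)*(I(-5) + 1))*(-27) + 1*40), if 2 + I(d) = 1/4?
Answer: -980/99391 - 324*I*√6/99391 ≈ -0.0098601 - 0.007985*I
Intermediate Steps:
I(d) = -7/4 (I(d) = -2 + 1/4 = -2 + ¼ = -7/4)
n(O, w) = I*√6 (n(O, w) = √(-6) = I*√6)
1/(((n(-1, -4) - 5)*(I(-5) + 1))*(-27) + 1*40) = 1/(((I*√6 - 5)*(-7/4 + 1))*(-27) + 1*40) = 1/(((-5 + I*√6)*(-¾))*(-27) + 40) = 1/((15/4 - 3*I*√6/4)*(-27) + 40) = 1/((-405/4 + 81*I*√6/4) + 40) = 1/(-245/4 + 81*I*√6/4)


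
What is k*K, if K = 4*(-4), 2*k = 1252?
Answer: -10016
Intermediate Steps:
k = 626 (k = (1/2)*1252 = 626)
K = -16
k*K = 626*(-16) = -10016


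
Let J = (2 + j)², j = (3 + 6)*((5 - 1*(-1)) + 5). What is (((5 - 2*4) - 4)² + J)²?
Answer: 105062500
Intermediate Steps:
j = 99 (j = 9*((5 + 1) + 5) = 9*(6 + 5) = 9*11 = 99)
J = 10201 (J = (2 + 99)² = 101² = 10201)
(((5 - 2*4) - 4)² + J)² = (((5 - 2*4) - 4)² + 10201)² = (((5 - 8) - 4)² + 10201)² = ((-3 - 4)² + 10201)² = ((-7)² + 10201)² = (49 + 10201)² = 10250² = 105062500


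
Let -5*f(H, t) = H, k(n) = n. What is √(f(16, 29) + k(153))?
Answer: √3745/5 ≈ 12.239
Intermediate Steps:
f(H, t) = -H/5
√(f(16, 29) + k(153)) = √(-⅕*16 + 153) = √(-16/5 + 153) = √(749/5) = √3745/5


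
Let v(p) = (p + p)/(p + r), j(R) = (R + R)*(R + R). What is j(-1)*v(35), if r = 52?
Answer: 280/87 ≈ 3.2184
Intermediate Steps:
j(R) = 4*R² (j(R) = (2*R)*(2*R) = 4*R²)
v(p) = 2*p/(52 + p) (v(p) = (p + p)/(p + 52) = (2*p)/(52 + p) = 2*p/(52 + p))
j(-1)*v(35) = (4*(-1)²)*(2*35/(52 + 35)) = (4*1)*(2*35/87) = 4*(2*35*(1/87)) = 4*(70/87) = 280/87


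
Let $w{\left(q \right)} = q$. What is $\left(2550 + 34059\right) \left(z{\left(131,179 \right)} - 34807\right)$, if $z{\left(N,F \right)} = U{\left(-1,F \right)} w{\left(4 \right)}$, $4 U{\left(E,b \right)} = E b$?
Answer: $-1280802474$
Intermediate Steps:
$U{\left(E,b \right)} = \frac{E b}{4}$
$z{\left(N,F \right)} = - F$ ($z{\left(N,F \right)} = \frac{1}{4} \left(-1\right) F 4 = - \frac{F}{4} \cdot 4 = - F$)
$\left(2550 + 34059\right) \left(z{\left(131,179 \right)} - 34807\right) = \left(2550 + 34059\right) \left(\left(-1\right) 179 - 34807\right) = 36609 \left(-179 - 34807\right) = 36609 \left(-34986\right) = -1280802474$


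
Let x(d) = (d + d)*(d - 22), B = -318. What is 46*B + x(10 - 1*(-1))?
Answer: -14870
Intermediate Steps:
x(d) = 2*d*(-22 + d) (x(d) = (2*d)*(-22 + d) = 2*d*(-22 + d))
46*B + x(10 - 1*(-1)) = 46*(-318) + 2*(10 - 1*(-1))*(-22 + (10 - 1*(-1))) = -14628 + 2*(10 + 1)*(-22 + (10 + 1)) = -14628 + 2*11*(-22 + 11) = -14628 + 2*11*(-11) = -14628 - 242 = -14870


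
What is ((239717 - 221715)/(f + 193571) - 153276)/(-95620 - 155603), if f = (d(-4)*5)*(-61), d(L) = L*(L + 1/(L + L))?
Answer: 57796818248/94730415171 ≈ 0.61012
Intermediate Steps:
d(L) = L*(L + 1/(2*L))
f = -10065/2 (f = ((1/2 + (-4)**2)*5)*(-61) = ((1/2 + 16)*5)*(-61) = ((33/2)*5)*(-61) = (165/2)*(-61) = -10065/2 ≈ -5032.5)
((239717 - 221715)/(f + 193571) - 153276)/(-95620 - 155603) = ((239717 - 221715)/(-10065/2 + 193571) - 153276)/(-95620 - 155603) = (18002/(377077/2) - 153276)/(-251223) = (18002*(2/377077) - 153276)*(-1/251223) = (36004/377077 - 153276)*(-1/251223) = -57796818248/377077*(-1/251223) = 57796818248/94730415171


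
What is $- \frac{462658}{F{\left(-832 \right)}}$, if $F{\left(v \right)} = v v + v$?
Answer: $- \frac{231329}{345696} \approx -0.66917$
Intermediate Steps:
$F{\left(v \right)} = v + v^{2}$ ($F{\left(v \right)} = v^{2} + v = v + v^{2}$)
$- \frac{462658}{F{\left(-832 \right)}} = - \frac{462658}{\left(-832\right) \left(1 - 832\right)} = - \frac{462658}{\left(-832\right) \left(-831\right)} = - \frac{462658}{691392} = \left(-462658\right) \frac{1}{691392} = - \frac{231329}{345696}$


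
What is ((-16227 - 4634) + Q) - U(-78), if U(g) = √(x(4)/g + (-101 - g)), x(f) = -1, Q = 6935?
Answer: -13926 - I*√139854/78 ≈ -13926.0 - 4.7945*I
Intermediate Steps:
U(g) = √(-101 - g - 1/g) (U(g) = √(-1/g + (-101 - g)) = √(-101 - g - 1/g))
((-16227 - 4634) + Q) - U(-78) = ((-16227 - 4634) + 6935) - √(-101 - 1*(-78) - 1/(-78)) = (-20861 + 6935) - √(-101 + 78 - 1*(-1/78)) = -13926 - √(-101 + 78 + 1/78) = -13926 - √(-1793/78) = -13926 - I*√139854/78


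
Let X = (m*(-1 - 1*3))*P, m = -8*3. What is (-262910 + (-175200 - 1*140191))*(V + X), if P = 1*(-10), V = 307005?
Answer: -176986129545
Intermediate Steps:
P = -10
m = -24
X = -960 (X = -24*(-1 - 1*3)*(-10) = -24*(-1 - 3)*(-10) = -24*(-4)*(-10) = 96*(-10) = -960)
(-262910 + (-175200 - 1*140191))*(V + X) = (-262910 + (-175200 - 1*140191))*(307005 - 960) = (-262910 + (-175200 - 140191))*306045 = (-262910 - 315391)*306045 = -578301*306045 = -176986129545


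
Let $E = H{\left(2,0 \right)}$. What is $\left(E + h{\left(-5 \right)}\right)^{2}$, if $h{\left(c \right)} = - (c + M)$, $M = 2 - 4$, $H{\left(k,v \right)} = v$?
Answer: $49$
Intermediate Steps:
$M = -2$
$E = 0$
$h{\left(c \right)} = 2 - c$ ($h{\left(c \right)} = - (c - 2) = - (-2 + c) = 2 - c$)
$\left(E + h{\left(-5 \right)}\right)^{2} = \left(0 + \left(2 - -5\right)\right)^{2} = \left(0 + \left(2 + 5\right)\right)^{2} = \left(0 + 7\right)^{2} = 7^{2} = 49$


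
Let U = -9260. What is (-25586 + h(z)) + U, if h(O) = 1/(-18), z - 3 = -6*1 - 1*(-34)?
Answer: -627229/18 ≈ -34846.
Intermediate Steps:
z = 31 (z = 3 + (-6*1 - 1*(-34)) = 3 + (-6 + 34) = 3 + 28 = 31)
h(O) = -1/18
(-25586 + h(z)) + U = (-25586 - 1/18) - 9260 = -460549/18 - 9260 = -627229/18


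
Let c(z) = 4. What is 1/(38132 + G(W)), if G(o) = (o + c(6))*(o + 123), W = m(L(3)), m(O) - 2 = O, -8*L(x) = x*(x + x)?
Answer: 16/617477 ≈ 2.5912e-5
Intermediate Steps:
L(x) = -x²/4 (L(x) = -x*(x + x)/8 = -x*2*x/8 = -x²/4)
m(O) = 2 + O
W = -¼ (W = 2 - ¼*3² = 2 - ¼*9 = 2 - 9/4 = -¼ ≈ -0.25000)
G(o) = (4 + o)*(123 + o) (G(o) = (o + 4)*(o + 123) = (4 + o)*(123 + o))
1/(38132 + G(W)) = 1/(38132 + (492 + (-¼)² + 127*(-¼))) = 1/(38132 + (492 + 1/16 - 127/4)) = 1/(38132 + 7365/16) = 1/(617477/16) = 16/617477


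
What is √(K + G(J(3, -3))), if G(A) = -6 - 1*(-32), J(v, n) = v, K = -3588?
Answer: I*√3562 ≈ 59.682*I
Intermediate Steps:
G(A) = 26 (G(A) = -6 + 32 = 26)
√(K + G(J(3, -3))) = √(-3588 + 26) = √(-3562) = I*√3562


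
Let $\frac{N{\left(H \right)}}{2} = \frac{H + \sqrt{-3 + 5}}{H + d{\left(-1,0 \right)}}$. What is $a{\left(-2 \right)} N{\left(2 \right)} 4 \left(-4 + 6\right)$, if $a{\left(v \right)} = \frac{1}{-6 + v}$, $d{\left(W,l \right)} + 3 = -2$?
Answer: $\frac{4}{3} + \frac{2 \sqrt{2}}{3} \approx 2.2761$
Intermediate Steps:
$d{\left(W,l \right)} = -5$ ($d{\left(W,l \right)} = -3 - 2 = -5$)
$N{\left(H \right)} = \frac{2 \left(H + \sqrt{2}\right)}{-5 + H}$ ($N{\left(H \right)} = 2 \frac{H + \sqrt{-3 + 5}}{H - 5} = 2 \frac{H + \sqrt{2}}{-5 + H} = \frac{2 \left(H + \sqrt{2}\right)}{-5 + H}$)
$a{\left(-2 \right)} N{\left(2 \right)} 4 \left(-4 + 6\right) = \frac{2 \frac{1}{-5 + 2} \left(2 + \sqrt{2}\right)}{-6 - 2} \cdot 4 \left(-4 + 6\right) = \frac{2 \frac{1}{-3} \left(2 + \sqrt{2}\right)}{-8} \cdot 4 \cdot 2 = - \frac{2 \left(- \frac{1}{3}\right) \left(2 + \sqrt{2}\right)}{8} \cdot 8 = - \frac{- \frac{4}{3} - \frac{2 \sqrt{2}}{3}}{8} \cdot 8 = \left(\frac{1}{6} + \frac{\sqrt{2}}{12}\right) 8 = \frac{4}{3} + \frac{2 \sqrt{2}}{3}$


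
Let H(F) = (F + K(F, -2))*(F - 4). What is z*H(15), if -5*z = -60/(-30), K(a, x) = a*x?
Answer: 66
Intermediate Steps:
H(F) = -F*(-4 + F) (H(F) = (F + F*(-2))*(F - 4) = (F - 2*F)*(-4 + F) = (-F)*(-4 + F) = -F*(-4 + F))
z = -⅖ (z = -(-12)/(-30) = -(-12)*(-1)/30 = -⅕*2 = -⅖ ≈ -0.40000)
z*H(15) = -6*(4 - 1*15) = -6*(4 - 15) = -6*(-11) = -⅖*(-165) = 66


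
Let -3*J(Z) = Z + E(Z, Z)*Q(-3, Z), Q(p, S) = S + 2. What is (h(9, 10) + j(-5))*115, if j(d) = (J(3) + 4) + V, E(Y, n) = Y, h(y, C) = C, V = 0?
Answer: 920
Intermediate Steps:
Q(p, S) = 2 + S
J(Z) = -Z/3 - Z*(2 + Z)/3 (J(Z) = -(Z + Z*(2 + Z))/3 = -Z/3 - Z*(2 + Z)/3)
j(d) = -2 (j(d) = ((⅓)*3*(-3 - 1*3) + 4) + 0 = ((⅓)*3*(-3 - 3) + 4) + 0 = ((⅓)*3*(-6) + 4) + 0 = (-6 + 4) + 0 = -2 + 0 = -2)
(h(9, 10) + j(-5))*115 = (10 - 2)*115 = 8*115 = 920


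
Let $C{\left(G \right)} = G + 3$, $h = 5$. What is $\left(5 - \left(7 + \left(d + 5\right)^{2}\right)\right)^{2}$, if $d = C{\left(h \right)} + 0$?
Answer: $29241$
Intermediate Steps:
$C{\left(G \right)} = 3 + G$
$d = 8$ ($d = \left(3 + 5\right) + 0 = 8 + 0 = 8$)
$\left(5 - \left(7 + \left(d + 5\right)^{2}\right)\right)^{2} = \left(5 - \left(7 + \left(8 + 5\right)^{2}\right)\right)^{2} = \left(5 - 176\right)^{2} = \left(-171\right)^{2} = 29241$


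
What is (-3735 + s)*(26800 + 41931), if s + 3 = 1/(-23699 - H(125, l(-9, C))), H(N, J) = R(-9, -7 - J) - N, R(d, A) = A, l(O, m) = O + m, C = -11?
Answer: -6059889035317/23587 ≈ -2.5692e+8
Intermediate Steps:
H(N, J) = -7 - J - N (H(N, J) = (-7 - J) - N = -7 - J - N)
s = -70762/23587 (s = -3 + 1/(-23699 - (-7 - (-9 - 11) - 1*125)) = -3 + 1/(-23699 - (-7 - 1*(-20) - 125)) = -3 + 1/(-23699 - (-7 + 20 - 125)) = -3 + 1/(-23699 - 1*(-112)) = -3 + 1/(-23699 + 112) = -3 + 1/(-23587) = -3 - 1/23587 = -70762/23587 ≈ -3.0000)
(-3735 + s)*(26800 + 41931) = (-3735 - 70762/23587)*(26800 + 41931) = -88168207/23587*68731 = -6059889035317/23587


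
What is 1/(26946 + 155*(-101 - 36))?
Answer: 1/5711 ≈ 0.00017510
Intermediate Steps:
1/(26946 + 155*(-101 - 36)) = 1/(26946 + 155*(-137)) = 1/(26946 - 21235) = 1/5711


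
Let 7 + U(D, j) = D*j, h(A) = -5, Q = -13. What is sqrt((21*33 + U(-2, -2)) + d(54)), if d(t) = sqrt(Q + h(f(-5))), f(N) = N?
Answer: sqrt(690 + 3*I*sqrt(2)) ≈ 26.268 + 0.08076*I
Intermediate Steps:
U(D, j) = -7 + D*j
d(t) = 3*I*sqrt(2) (d(t) = sqrt(-13 - 5) = sqrt(-18) = 3*I*sqrt(2))
sqrt((21*33 + U(-2, -2)) + d(54)) = sqrt((21*33 + (-7 - 2*(-2))) + 3*I*sqrt(2)) = sqrt((693 + (-7 + 4)) + 3*I*sqrt(2)) = sqrt((693 - 3) + 3*I*sqrt(2)) = sqrt(690 + 3*I*sqrt(2))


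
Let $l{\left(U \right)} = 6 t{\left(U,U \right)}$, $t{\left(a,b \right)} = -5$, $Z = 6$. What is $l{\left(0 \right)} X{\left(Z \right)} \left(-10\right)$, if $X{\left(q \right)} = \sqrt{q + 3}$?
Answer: $900$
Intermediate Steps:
$l{\left(U \right)} = -30$ ($l{\left(U \right)} = 6 \left(-5\right) = -30$)
$X{\left(q \right)} = \sqrt{3 + q}$
$l{\left(0 \right)} X{\left(Z \right)} \left(-10\right) = - 30 \sqrt{3 + 6} \left(-10\right) = - 30 \sqrt{9} \left(-10\right) = \left(-30\right) 3 \left(-10\right) = \left(-90\right) \left(-10\right) = 900$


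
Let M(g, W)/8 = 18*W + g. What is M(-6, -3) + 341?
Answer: -139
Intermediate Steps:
M(g, W) = 8*g + 144*W (M(g, W) = 8*(18*W + g) = 8*(g + 18*W) = 8*g + 144*W)
M(-6, -3) + 341 = (8*(-6) + 144*(-3)) + 341 = (-48 - 432) + 341 = -480 + 341 = -139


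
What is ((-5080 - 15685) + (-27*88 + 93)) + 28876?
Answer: 5828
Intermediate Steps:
((-5080 - 15685) + (-27*88 + 93)) + 28876 = (-20765 + (-2376 + 93)) + 28876 = (-20765 - 2283) + 28876 = -23048 + 28876 = 5828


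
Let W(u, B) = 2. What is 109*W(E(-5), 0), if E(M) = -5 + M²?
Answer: 218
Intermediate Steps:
109*W(E(-5), 0) = 109*2 = 218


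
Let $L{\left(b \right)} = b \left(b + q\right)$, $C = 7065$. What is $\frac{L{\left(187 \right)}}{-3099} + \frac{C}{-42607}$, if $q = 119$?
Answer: $- \frac{819984063}{44013031} \approx -18.63$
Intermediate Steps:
$L{\left(b \right)} = b \left(119 + b\right)$ ($L{\left(b \right)} = b \left(b + 119\right) = b \left(119 + b\right)$)
$\frac{L{\left(187 \right)}}{-3099} + \frac{C}{-42607} = \frac{187 \left(119 + 187\right)}{-3099} + \frac{7065}{-42607} = 187 \cdot 306 \left(- \frac{1}{3099}\right) + 7065 \left(- \frac{1}{42607}\right) = 57222 \left(- \frac{1}{3099}\right) - \frac{7065}{42607} = - \frac{19074}{1033} - \frac{7065}{42607} = - \frac{819984063}{44013031}$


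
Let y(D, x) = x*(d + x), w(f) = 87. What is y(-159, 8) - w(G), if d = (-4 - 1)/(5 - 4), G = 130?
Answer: -63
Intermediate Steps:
d = -5 (d = -5/1 = -5*1 = -5)
y(D, x) = x*(-5 + x)
y(-159, 8) - w(G) = 8*(-5 + 8) - 1*87 = 8*3 - 87 = 24 - 87 = -63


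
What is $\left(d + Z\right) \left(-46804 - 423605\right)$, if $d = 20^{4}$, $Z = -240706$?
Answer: $37964828754$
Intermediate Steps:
$d = 160000$
$\left(d + Z\right) \left(-46804 - 423605\right) = \left(160000 - 240706\right) \left(-46804 - 423605\right) = \left(-80706\right) \left(-470409\right) = 37964828754$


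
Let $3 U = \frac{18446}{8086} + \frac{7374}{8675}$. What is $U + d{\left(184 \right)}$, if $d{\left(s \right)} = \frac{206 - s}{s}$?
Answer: $\frac{11261089669}{9680154900} \approx 1.1633$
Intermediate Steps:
$d{\left(s \right)} = \frac{206 - s}{s}$
$U = \frac{109822607}{105219075}$ ($U = \frac{\frac{18446}{8086} + \frac{7374}{8675}}{3} = \frac{18446 \cdot \frac{1}{8086} + 7374 \cdot \frac{1}{8675}}{3} = \frac{\frac{9223}{4043} + \frac{7374}{8675}}{3} = \frac{1}{3} \cdot \frac{109822607}{35073025} = \frac{109822607}{105219075} \approx 1.0438$)
$U + d{\left(184 \right)} = \frac{109822607}{105219075} + \frac{206 - 184}{184} = \frac{109822607}{105219075} + \frac{1}{184} \cdot 22 = \frac{109822607}{105219075} + \frac{11}{92} = \frac{11261089669}{9680154900}$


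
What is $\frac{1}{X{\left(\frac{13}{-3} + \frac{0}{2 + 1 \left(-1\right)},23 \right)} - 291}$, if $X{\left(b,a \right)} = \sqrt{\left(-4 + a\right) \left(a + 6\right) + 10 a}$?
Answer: $- \frac{291}{83900} - \frac{\sqrt{781}}{83900} \approx -0.0038015$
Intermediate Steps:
$X{\left(b,a \right)} = \sqrt{10 a + \left(-4 + a\right) \left(6 + a\right)}$ ($X{\left(b,a \right)} = \sqrt{\left(-4 + a\right) \left(6 + a\right) + 10 a} = \sqrt{10 a + \left(-4 + a\right) \left(6 + a\right)}$)
$\frac{1}{X{\left(\frac{13}{-3} + \frac{0}{2 + 1 \left(-1\right)},23 \right)} - 291} = \frac{1}{\sqrt{-24 + 23^{2} + 12 \cdot 23} - 291} = \frac{1}{\sqrt{-24 + 529 + 276} - 291} = \frac{1}{\sqrt{781} - 291} = \frac{1}{-291 + \sqrt{781}}$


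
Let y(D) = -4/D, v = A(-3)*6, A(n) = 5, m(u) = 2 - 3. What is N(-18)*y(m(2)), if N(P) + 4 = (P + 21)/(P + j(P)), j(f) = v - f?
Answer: -78/5 ≈ -15.600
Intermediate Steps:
m(u) = -1
v = 30 (v = 5*6 = 30)
j(f) = 30 - f
N(P) = -33/10 + P/30 (N(P) = -4 + (P + 21)/(P + (30 - P)) = -4 + (21 + P)/30 = -4 + (21 + P)*(1/30) = -4 + (7/10 + P/30) = -33/10 + P/30)
N(-18)*y(m(2)) = (-33/10 + (1/30)*(-18))*(-4/(-1)) = (-33/10 - ⅗)*(-4*(-1)) = -39/10*4 = -78/5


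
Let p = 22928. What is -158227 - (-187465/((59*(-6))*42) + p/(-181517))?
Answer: -61007983578359/385542108 ≈ -1.5824e+5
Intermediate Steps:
-158227 - (-187465/((59*(-6))*42) + p/(-181517)) = -158227 - (-187465/((59*(-6))*42) + 22928/(-181517)) = -158227 - (-187465/((-354*42)) + 22928*(-1/181517)) = -158227 - (-187465/(-14868) - 22928/181517) = -158227 - (-187465*(-1/14868) - 22928/181517) = -158227 - (187465/14868 - 22928/181517) = -158227 - 1*4812455843/385542108 = -158227 - 4812455843/385542108 = -61007983578359/385542108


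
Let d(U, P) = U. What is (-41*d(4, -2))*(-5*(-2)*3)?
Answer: -4920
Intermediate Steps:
(-41*d(4, -2))*(-5*(-2)*3) = (-41*4)*(-5*(-2)*3) = -1640*3 = -164*30 = -4920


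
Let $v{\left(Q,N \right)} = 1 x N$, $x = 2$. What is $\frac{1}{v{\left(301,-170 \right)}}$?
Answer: $- \frac{1}{340} \approx -0.0029412$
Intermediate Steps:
$v{\left(Q,N \right)} = 2 N$ ($v{\left(Q,N \right)} = 1 \cdot 2 N = 2 N$)
$\frac{1}{v{\left(301,-170 \right)}} = \frac{1}{2 \left(-170\right)} = \frac{1}{-340} = - \frac{1}{340}$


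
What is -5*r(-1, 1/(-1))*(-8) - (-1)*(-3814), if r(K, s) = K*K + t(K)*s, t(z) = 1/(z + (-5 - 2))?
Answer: -3769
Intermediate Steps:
t(z) = 1/(-7 + z) (t(z) = 1/(z - 7) = 1/(-7 + z))
r(K, s) = K**2 + s/(-7 + K) (r(K, s) = K*K + s/(-7 + K) = K**2 + s/(-7 + K))
-5*r(-1, 1/(-1))*(-8) - (-1)*(-3814) = -5*(1/(-1) + (-1)**2*(-7 - 1))/(-7 - 1)*(-8) - (-1)*(-3814) = -5*(-1 + 1*(-8))/(-8)*(-8) - 1*3814 = -(-5)*(-1 - 8)/8*(-8) - 3814 = -(-5)*(-9)/8*(-8) - 3814 = -5*9/8*(-8) - 3814 = -45/8*(-8) - 3814 = 45 - 3814 = -3769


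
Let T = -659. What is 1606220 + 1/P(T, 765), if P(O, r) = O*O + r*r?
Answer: 1637550927321/1019506 ≈ 1.6062e+6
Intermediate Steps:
P(O, r) = O² + r²
1606220 + 1/P(T, 765) = 1606220 + 1/((-659)² + 765²) = 1606220 + 1/(434281 + 585225) = 1606220 + 1/1019506 = 1637550927321/1019506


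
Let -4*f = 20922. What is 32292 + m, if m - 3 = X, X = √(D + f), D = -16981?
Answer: 32295 + I*√88846/2 ≈ 32295.0 + 149.04*I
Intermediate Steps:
f = -10461/2 (f = -¼*20922 = -10461/2 ≈ -5230.5)
X = I*√88846/2 (X = √(-16981 - 10461/2) = √(-44423/2) = I*√88846/2 ≈ 149.04*I)
m = 3 + I*√88846/2 ≈ 3.0 + 149.04*I
32292 + m = 32292 + (3 + I*√88846/2) = 32295 + I*√88846/2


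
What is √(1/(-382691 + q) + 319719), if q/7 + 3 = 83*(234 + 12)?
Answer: √18382987505931538/239786 ≈ 565.44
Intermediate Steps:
q = 142905 (q = -21 + 7*(83*(234 + 12)) = -21 + 7*(83*246) = -21 + 7*20418 = -21 + 142926 = 142905)
√(1/(-382691 + q) + 319719) = √(1/(-382691 + 142905) + 319719) = √(1/(-239786) + 319719) = √(-1/239786 + 319719) = √(76664140133/239786) = √18382987505931538/239786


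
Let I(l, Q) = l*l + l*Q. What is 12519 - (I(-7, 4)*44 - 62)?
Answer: 11657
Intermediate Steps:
I(l, Q) = l² + Q*l
12519 - (I(-7, 4)*44 - 62) = 12519 - (-7*(4 - 7)*44 - 62) = 12519 - (-7*(-3)*44 - 62) = 12519 - (21*44 - 62) = 12519 - (924 - 62) = 12519 - 1*862 = 12519 - 862 = 11657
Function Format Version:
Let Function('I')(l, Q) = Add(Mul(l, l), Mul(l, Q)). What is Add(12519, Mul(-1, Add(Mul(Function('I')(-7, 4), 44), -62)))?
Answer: 11657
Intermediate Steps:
Function('I')(l, Q) = Add(Pow(l, 2), Mul(Q, l))
Add(12519, Mul(-1, Add(Mul(Function('I')(-7, 4), 44), -62))) = Add(12519, Mul(-1, Add(Mul(Mul(-7, Add(4, -7)), 44), -62))) = Add(12519, Mul(-1, Add(Mul(Mul(-7, -3), 44), -62))) = Add(12519, Mul(-1, Add(Mul(21, 44), -62))) = Add(12519, Mul(-1, Add(924, -62))) = Add(12519, Mul(-1, 862)) = Add(12519, -862) = 11657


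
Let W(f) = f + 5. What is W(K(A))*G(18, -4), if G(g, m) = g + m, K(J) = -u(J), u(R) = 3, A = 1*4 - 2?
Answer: 28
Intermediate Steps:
A = 2 (A = 4 - 2 = 2)
K(J) = -3 (K(J) = -1*3 = -3)
W(f) = 5 + f
W(K(A))*G(18, -4) = (5 - 3)*(18 - 4) = 2*14 = 28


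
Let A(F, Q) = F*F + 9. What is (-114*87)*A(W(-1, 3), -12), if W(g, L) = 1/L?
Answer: -90364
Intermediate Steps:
A(F, Q) = 9 + F² (A(F, Q) = F² + 9 = 9 + F²)
(-114*87)*A(W(-1, 3), -12) = (-114*87)*(9 + (1/3)²) = -9918*(9 + (⅓)²) = -9918*(9 + ⅑) = -9918*82/9 = -90364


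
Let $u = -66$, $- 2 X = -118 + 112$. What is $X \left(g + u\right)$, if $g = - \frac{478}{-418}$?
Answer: $- \frac{40665}{209} \approx -194.57$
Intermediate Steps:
$X = 3$ ($X = - \frac{-118 + 112}{2} = \left(- \frac{1}{2}\right) \left(-6\right) = 3$)
$g = \frac{239}{209}$ ($g = \left(-478\right) \left(- \frac{1}{418}\right) = \frac{239}{209} \approx 1.1435$)
$X \left(g + u\right) = 3 \left(\frac{239}{209} - 66\right) = 3 \left(- \frac{13555}{209}\right) = - \frac{40665}{209}$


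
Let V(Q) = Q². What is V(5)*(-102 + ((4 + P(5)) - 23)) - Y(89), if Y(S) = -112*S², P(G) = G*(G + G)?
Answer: 885377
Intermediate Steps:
P(G) = 2*G² (P(G) = G*(2*G) = 2*G²)
V(5)*(-102 + ((4 + P(5)) - 23)) - Y(89) = 5²*(-102 + ((4 + 2*5²) - 23)) - (-112)*89² = 25*(-102 + ((4 + 2*25) - 23)) - (-112)*7921 = 25*(-102 + ((4 + 50) - 23)) - 1*(-887152) = 25*(-102 + (54 - 23)) + 887152 = 25*(-102 + 31) + 887152 = 25*(-71) + 887152 = -1775 + 887152 = 885377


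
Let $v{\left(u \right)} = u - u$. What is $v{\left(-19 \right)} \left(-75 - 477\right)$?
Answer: $0$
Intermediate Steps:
$v{\left(u \right)} = 0$
$v{\left(-19 \right)} \left(-75 - 477\right) = 0 \left(-75 - 477\right) = 0 \left(-552\right) = 0$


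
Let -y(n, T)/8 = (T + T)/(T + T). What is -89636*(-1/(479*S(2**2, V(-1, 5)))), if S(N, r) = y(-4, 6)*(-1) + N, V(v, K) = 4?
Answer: 22409/1437 ≈ 15.594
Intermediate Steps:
y(n, T) = -8 (y(n, T) = -8*(T + T)/(T + T) = -8*2*T/(2*T) = -8*2*T*1/(2*T) = -8*1 = -8)
S(N, r) = 8 + N (S(N, r) = -8*(-1) + N = 8 + N)
-89636*(-1/(479*S(2**2, V(-1, 5)))) = -89636*(-1/(479*(8 + 2**2))) = -89636*(-1/(479*(8 + 4))) = -89636/((-479*12)) = -89636/(-5748) = -89636*(-1/5748) = 22409/1437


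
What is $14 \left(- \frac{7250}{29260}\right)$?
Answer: $- \frac{725}{209} \approx -3.4689$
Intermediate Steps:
$14 \left(- \frac{7250}{29260}\right) = 14 \left(\left(-7250\right) \frac{1}{29260}\right) = 14 \left(- \frac{725}{2926}\right) = - \frac{725}{209}$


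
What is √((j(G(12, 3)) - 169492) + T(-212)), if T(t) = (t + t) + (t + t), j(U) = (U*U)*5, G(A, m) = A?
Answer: 2*I*√42405 ≈ 411.85*I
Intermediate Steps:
j(U) = 5*U² (j(U) = U²*5 = 5*U²)
T(t) = 4*t (T(t) = 2*t + 2*t = 4*t)
√((j(G(12, 3)) - 169492) + T(-212)) = √((5*12² - 169492) + 4*(-212)) = √((5*144 - 169492) - 848) = √((720 - 169492) - 848) = √(-168772 - 848) = √(-169620) = 2*I*√42405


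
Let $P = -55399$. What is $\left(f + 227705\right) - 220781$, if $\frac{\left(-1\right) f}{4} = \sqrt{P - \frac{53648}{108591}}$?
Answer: $6924 - \frac{4 i \sqrt{13332063801063}}{15513} \approx 6924.0 - 941.48 i$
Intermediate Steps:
$f = - \frac{4 i \sqrt{13332063801063}}{15513}$ ($f = - 4 \sqrt{-55399 - \frac{53648}{108591}} = - 4 \sqrt{-55399 - \frac{7664}{15513}} = - 4 \sqrt{- \frac{859412351}{15513}} = - 4 \frac{i \sqrt{13332063801063}}{15513} = - \frac{4 i \sqrt{13332063801063}}{15513} \approx - 941.48 i$)
$\left(f + 227705\right) - 220781 = \left(- \frac{4 i \sqrt{13332063801063}}{15513} + 227705\right) - 220781 = \left(227705 - \frac{4 i \sqrt{13332063801063}}{15513}\right) - 220781 = 6924 - \frac{4 i \sqrt{13332063801063}}{15513}$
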